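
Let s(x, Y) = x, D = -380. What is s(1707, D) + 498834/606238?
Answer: 517673550/303119 ≈ 1707.8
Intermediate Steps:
s(1707, D) + 498834/606238 = 1707 + 498834/606238 = 1707 + 498834*(1/606238) = 1707 + 249417/303119 = 517673550/303119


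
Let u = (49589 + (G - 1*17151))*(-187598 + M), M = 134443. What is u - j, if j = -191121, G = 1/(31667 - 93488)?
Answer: -106582542537194/61821 ≈ -1.7241e+9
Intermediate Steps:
G = -1/61821 (G = 1/(-61821) = -1/61821 ≈ -1.6176e-5)
u = -106594357828535/61821 (u = (49589 + (-1/61821 - 1*17151))*(-187598 + 134443) = (49589 + (-1/61821 - 17151))*(-53155) = (49589 - 1060291972/61821)*(-53155) = (2005349597/61821)*(-53155) = -106594357828535/61821 ≈ -1.7242e+9)
u - j = -106594357828535/61821 - 1*(-191121) = -106594357828535/61821 + 191121 = -106582542537194/61821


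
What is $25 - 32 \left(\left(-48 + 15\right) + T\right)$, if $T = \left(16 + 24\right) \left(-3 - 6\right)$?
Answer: $12601$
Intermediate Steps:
$T = -360$ ($T = 40 \left(-9\right) = -360$)
$25 - 32 \left(\left(-48 + 15\right) + T\right) = 25 - 32 \left(\left(-48 + 15\right) - 360\right) = 25 - 32 \left(-33 - 360\right) = 25 - -12576 = 25 + 12576 = 12601$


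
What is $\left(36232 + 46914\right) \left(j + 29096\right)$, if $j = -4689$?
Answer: $2029344422$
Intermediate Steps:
$\left(36232 + 46914\right) \left(j + 29096\right) = \left(36232 + 46914\right) \left(-4689 + 29096\right) = 83146 \cdot 24407 = 2029344422$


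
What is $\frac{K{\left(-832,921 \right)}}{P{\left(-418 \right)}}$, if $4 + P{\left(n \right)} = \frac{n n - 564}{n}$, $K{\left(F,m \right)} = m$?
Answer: $- \frac{192489}{87916} \approx -2.1895$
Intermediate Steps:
$P{\left(n \right)} = -4 + \frac{-564 + n^{2}}{n}$ ($P{\left(n \right)} = -4 + \frac{n n - 564}{n} = -4 + \frac{n^{2} - 564}{n} = -4 + \frac{-564 + n^{2}}{n}$)
$\frac{K{\left(-832,921 \right)}}{P{\left(-418 \right)}} = \frac{921}{-4 - 418 - \frac{564}{-418}} = \frac{921}{-4 - 418 - - \frac{282}{209}} = \frac{921}{-4 - 418 + \frac{282}{209}} = \frac{921}{- \frac{87916}{209}} = 921 \left(- \frac{209}{87916}\right) = - \frac{192489}{87916}$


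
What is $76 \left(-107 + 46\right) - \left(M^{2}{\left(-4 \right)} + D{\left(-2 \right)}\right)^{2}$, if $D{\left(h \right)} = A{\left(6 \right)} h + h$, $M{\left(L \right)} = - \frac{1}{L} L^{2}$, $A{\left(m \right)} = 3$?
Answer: $-4700$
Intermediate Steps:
$M{\left(L \right)} = - L$
$D{\left(h \right)} = 4 h$ ($D{\left(h \right)} = 3 h + h = 4 h$)
$76 \left(-107 + 46\right) - \left(M^{2}{\left(-4 \right)} + D{\left(-2 \right)}\right)^{2} = 76 \left(-107 + 46\right) - \left(\left(\left(-1\right) \left(-4\right)\right)^{2} + 4 \left(-2\right)\right)^{2} = 76 \left(-61\right) - \left(4^{2} - 8\right)^{2} = -4636 - \left(16 - 8\right)^{2} = -4636 - 8^{2} = -4636 - 64 = -4700$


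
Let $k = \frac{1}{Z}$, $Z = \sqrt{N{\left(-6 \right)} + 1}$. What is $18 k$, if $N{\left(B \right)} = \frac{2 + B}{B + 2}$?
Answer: $9 \sqrt{2} \approx 12.728$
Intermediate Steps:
$N{\left(B \right)} = 1$ ($N{\left(B \right)} = \frac{2 + B}{2 + B} = 1$)
$Z = \sqrt{2}$ ($Z = \sqrt{1 + 1} = \sqrt{2} \approx 1.4142$)
$k = \frac{\sqrt{2}}{2}$ ($k = \frac{1}{\sqrt{2}} = \frac{\sqrt{2}}{2} \approx 0.70711$)
$18 k = 18 \frac{\sqrt{2}}{2} = 9 \sqrt{2}$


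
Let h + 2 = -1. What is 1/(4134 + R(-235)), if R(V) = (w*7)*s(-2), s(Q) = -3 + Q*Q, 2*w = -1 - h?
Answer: 1/4141 ≈ 0.00024149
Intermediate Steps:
h = -3 (h = -2 - 1 = -3)
w = 1 (w = (-1 - 1*(-3))/2 = (-1 + 3)/2 = (½)*2 = 1)
s(Q) = -3 + Q²
R(V) = 7 (R(V) = (1*7)*(-3 + (-2)²) = 7*(-3 + 4) = 7*1 = 7)
1/(4134 + R(-235)) = 1/(4134 + 7) = 1/4141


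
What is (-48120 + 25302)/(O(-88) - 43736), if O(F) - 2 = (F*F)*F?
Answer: 11409/362603 ≈ 0.031464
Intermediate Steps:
O(F) = 2 + F³ (O(F) = 2 + (F*F)*F = 2 + F²*F = 2 + F³)
(-48120 + 25302)/(O(-88) - 43736) = (-48120 + 25302)/((2 + (-88)³) - 43736) = -22818/((2 - 681472) - 43736) = -22818/(-681470 - 43736) = -22818/(-725206) = -22818*(-1/725206) = 11409/362603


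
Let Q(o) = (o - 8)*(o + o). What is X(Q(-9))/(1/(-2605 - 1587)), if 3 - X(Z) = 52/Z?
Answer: -1815136/153 ≈ -11864.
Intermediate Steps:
Q(o) = 2*o*(-8 + o) (Q(o) = (-8 + o)*(2*o) = 2*o*(-8 + o))
X(Z) = 3 - 52/Z
X(Q(-9))/(1/(-2605 - 1587)) = (3 - 52*(-1/(18*(-8 - 9))))/(1/(-2605 - 1587)) = (3 - 52/(2*(-9)*(-17)))/(1/(-4192)) = (3 - 52/306)/(-1/4192) = (3 - 52*1/306)*(-4192) = (3 - 26/153)*(-4192) = (433/153)*(-4192) = -1815136/153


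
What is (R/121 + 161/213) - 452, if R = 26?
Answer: -11624377/25773 ≈ -451.03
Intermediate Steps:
(R/121 + 161/213) - 452 = (26/121 + 161/213) - 452 = 25019/25773 - 452 = -11624377/25773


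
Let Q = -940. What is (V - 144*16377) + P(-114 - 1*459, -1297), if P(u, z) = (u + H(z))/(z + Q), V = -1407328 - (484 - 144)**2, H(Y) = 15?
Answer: -8682279634/2237 ≈ -3.8812e+6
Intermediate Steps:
V = -1522928 (V = -1407328 - 1*340**2 = -1407328 - 1*115600 = -1407328 - 115600 = -1522928)
P(u, z) = (15 + u)/(-940 + z) (P(u, z) = (u + 15)/(z - 940) = (15 + u)/(-940 + z))
(V - 144*16377) + P(-114 - 1*459, -1297) = (-1522928 - 144*16377) + (15 + (-114 - 1*459))/(-940 - 1297) = (-1522928 - 2358288) + (15 + (-114 - 459))/(-2237) = -3881216 - (15 - 573)/2237 = -3881216 - 1/2237*(-558) = -3881216 + 558/2237 = -8682279634/2237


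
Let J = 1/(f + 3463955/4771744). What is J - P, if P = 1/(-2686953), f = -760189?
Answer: -9194028020371/9746717357500830933 ≈ -9.4330e-7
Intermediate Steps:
P = -1/2686953 ≈ -3.7217e-7
J = -4771744/3627423835661 (J = 1/(-760189 + 3463955/4771744) = 1/(-3627423835661/4771744) = -4771744/3627423835661 ≈ -1.3155e-6)
J - P = -4771744/3627423835661 - 1*(-1/2686953) = -4771744/3627423835661 + 1/2686953 = -9194028020371/9746717357500830933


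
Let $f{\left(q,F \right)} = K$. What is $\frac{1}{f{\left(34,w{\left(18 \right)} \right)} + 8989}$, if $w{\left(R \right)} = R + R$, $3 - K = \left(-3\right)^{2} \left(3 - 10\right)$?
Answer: $\frac{1}{9055} \approx 0.00011044$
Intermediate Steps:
$K = 66$ ($K = 3 - \left(-3\right)^{2} \left(3 - 10\right) = 3 - 9 \left(3 - 10\right) = 3 - 9 \left(-7\right) = 3 - -63 = 3 + 63 = 66$)
$w{\left(R \right)} = 2 R$
$f{\left(q,F \right)} = 66$
$\frac{1}{f{\left(34,w{\left(18 \right)} \right)} + 8989} = \frac{1}{66 + 8989} = \frac{1}{9055}$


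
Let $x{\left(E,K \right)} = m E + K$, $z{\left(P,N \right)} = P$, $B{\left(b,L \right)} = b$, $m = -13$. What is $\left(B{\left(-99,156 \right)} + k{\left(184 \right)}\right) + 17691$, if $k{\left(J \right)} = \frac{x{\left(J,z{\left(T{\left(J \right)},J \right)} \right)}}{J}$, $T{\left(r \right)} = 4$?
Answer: $\frac{808635}{46} \approx 17579.0$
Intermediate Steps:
$x{\left(E,K \right)} = K - 13 E$ ($x{\left(E,K \right)} = - 13 E + K = K - 13 E$)
$k{\left(J \right)} = \frac{4 - 13 J}{J}$
$\left(B{\left(-99,156 \right)} + k{\left(184 \right)}\right) + 17691 = \left(-99 - \left(13 - \frac{4}{184}\right)\right) + 17691 = \left(-99 + \left(-13 + 4 \cdot \frac{1}{184}\right)\right) + 17691 = \left(-99 + \left(-13 + \frac{1}{46}\right)\right) + 17691 = \left(-99 - \frac{597}{46}\right) + 17691 = - \frac{5151}{46} + 17691 = \frac{808635}{46}$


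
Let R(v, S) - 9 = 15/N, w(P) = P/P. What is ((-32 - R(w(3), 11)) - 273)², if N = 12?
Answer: 1590121/16 ≈ 99383.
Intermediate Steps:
w(P) = 1
R(v, S) = 41/4 (R(v, S) = 9 + 15/12 = 9 + 15*(1/12) = 9 + 5/4 = 41/4)
((-32 - R(w(3), 11)) - 273)² = ((-32 - 1*41/4) - 273)² = ((-32 - 41/4) - 273)² = (-169/4 - 273)² = (-1261/4)² = 1590121/16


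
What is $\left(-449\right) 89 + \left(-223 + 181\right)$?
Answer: $-40003$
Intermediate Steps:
$\left(-449\right) 89 + \left(-223 + 181\right) = -39961 - 42 = -40003$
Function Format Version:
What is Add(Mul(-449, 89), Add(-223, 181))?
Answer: -40003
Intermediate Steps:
Add(Mul(-449, 89), Add(-223, 181)) = Add(-39961, -42) = -40003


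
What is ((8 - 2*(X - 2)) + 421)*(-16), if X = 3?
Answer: -6832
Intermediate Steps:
((8 - 2*(X - 2)) + 421)*(-16) = ((8 - 2*(3 - 2)) + 421)*(-16) = ((8 - 2*1) + 421)*(-16) = ((8 - 2) + 421)*(-16) = (6 + 421)*(-16) = 427*(-16) = -6832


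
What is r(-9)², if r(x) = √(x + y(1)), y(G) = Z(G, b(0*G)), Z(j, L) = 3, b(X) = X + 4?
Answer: -6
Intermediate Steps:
b(X) = 4 + X
y(G) = 3
r(x) = √(3 + x) (r(x) = √(x + 3) = √(3 + x))
r(-9)² = (√(3 - 9))² = (√(-6))² = (I*√6)² = -6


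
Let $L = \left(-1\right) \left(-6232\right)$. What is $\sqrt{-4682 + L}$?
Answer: $5 \sqrt{62} \approx 39.37$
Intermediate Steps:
$L = 6232$
$\sqrt{-4682 + L} = \sqrt{-4682 + 6232} = \sqrt{1550} = 5 \sqrt{62}$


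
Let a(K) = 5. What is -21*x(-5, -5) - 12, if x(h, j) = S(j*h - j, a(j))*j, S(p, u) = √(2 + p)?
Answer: -12 + 420*√2 ≈ 581.97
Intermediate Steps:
x(h, j) = j*√(2 - j + h*j) (x(h, j) = √(2 + (j*h - j))*j = √(2 + (h*j - j))*j = √(2 + (-j + h*j))*j = √(2 - j + h*j)*j = j*√(2 - j + h*j))
-21*x(-5, -5) - 12 = -(-105)*√(2 - 5*(-1 - 5)) - 12 = -(-105)*√(2 - 5*(-6)) - 12 = -(-105)*√(2 + 30) - 12 = -(-105)*√32 - 12 = -(-105)*4*√2 - 12 = -(-420)*√2 - 12 = 420*√2 - 12 = -12 + 420*√2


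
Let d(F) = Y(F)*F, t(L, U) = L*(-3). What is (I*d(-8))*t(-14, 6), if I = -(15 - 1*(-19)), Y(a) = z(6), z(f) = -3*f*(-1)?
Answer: 205632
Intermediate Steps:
z(f) = 3*f
t(L, U) = -3*L
Y(a) = 18 (Y(a) = 3*6 = 18)
I = -34 (I = -(15 + 19) = -1*34 = -34)
d(F) = 18*F
(I*d(-8))*t(-14, 6) = (-612*(-8))*(-3*(-14)) = -34*(-144)*42 = 4896*42 = 205632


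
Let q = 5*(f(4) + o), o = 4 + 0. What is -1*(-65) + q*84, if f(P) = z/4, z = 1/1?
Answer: 1850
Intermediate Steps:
z = 1
f(P) = ¼ (f(P) = 1/4 = 1*(¼) = ¼)
o = 4
q = 85/4 (q = 5*(¼ + 4) = 5*(17/4) = 85/4 ≈ 21.250)
-1*(-65) + q*84 = -1*(-65) + (85/4)*84 = 65 + 1785 = 1850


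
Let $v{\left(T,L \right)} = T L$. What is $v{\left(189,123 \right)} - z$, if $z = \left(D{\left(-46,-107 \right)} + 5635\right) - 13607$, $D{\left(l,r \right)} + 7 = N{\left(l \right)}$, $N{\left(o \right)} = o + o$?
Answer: $31318$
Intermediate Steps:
$N{\left(o \right)} = 2 o$
$D{\left(l,r \right)} = -7 + 2 l$
$v{\left(T,L \right)} = L T$
$z = -8071$ ($z = \left(\left(-7 + 2 \left(-46\right)\right) + 5635\right) - 13607 = \left(\left(-7 - 92\right) + 5635\right) - 13607 = \left(-99 + 5635\right) - 13607 = 5536 - 13607 = -8071$)
$v{\left(189,123 \right)} - z = 123 \cdot 189 - -8071 = 23247 + 8071 = 31318$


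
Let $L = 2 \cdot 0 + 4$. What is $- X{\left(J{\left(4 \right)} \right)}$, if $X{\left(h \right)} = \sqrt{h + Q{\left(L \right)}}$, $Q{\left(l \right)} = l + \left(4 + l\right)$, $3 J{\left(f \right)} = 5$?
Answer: $- \frac{\sqrt{123}}{3} \approx -3.6968$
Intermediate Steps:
$L = 4$ ($L = 0 + 4 = 4$)
$J{\left(f \right)} = \frac{5}{3}$ ($J{\left(f \right)} = \frac{1}{3} \cdot 5 = \frac{5}{3}$)
$Q{\left(l \right)} = 4 + 2 l$
$X{\left(h \right)} = \sqrt{12 + h}$ ($X{\left(h \right)} = \sqrt{h + \left(4 + 2 \cdot 4\right)} = \sqrt{h + \left(4 + 8\right)} = \sqrt{h + 12} = \sqrt{12 + h}$)
$- X{\left(J{\left(4 \right)} \right)} = - \sqrt{12 + \frac{5}{3}} = - \sqrt{\frac{41}{3}} = - \frac{\sqrt{123}}{3}$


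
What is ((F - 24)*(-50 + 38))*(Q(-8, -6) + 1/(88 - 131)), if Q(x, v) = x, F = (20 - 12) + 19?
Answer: 12420/43 ≈ 288.84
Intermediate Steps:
F = 27 (F = 8 + 19 = 27)
((F - 24)*(-50 + 38))*(Q(-8, -6) + 1/(88 - 131)) = ((27 - 24)*(-50 + 38))*(-8 + 1/(88 - 131)) = (3*(-12))*(-8 + 1/(-43)) = -36*(-8 - 1/43) = -36*(-345/43) = 12420/43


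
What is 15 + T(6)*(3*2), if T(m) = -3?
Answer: -3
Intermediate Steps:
15 + T(6)*(3*2) = 15 - 9*2 = 15 - 3*6 = 15 - 18 = -3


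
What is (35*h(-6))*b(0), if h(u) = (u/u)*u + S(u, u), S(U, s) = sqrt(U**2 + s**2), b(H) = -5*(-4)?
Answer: -4200 + 4200*sqrt(2) ≈ 1739.7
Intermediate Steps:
b(H) = 20
h(u) = u + sqrt(2)*sqrt(u**2) (h(u) = (u/u)*u + sqrt(u**2 + u**2) = 1*u + sqrt(2*u**2) = u + sqrt(2)*sqrt(u**2))
(35*h(-6))*b(0) = (35*(-6 + sqrt(2)*sqrt((-6)**2)))*20 = (35*(-6 + sqrt(2)*sqrt(36)))*20 = (35*(-6 + sqrt(2)*6))*20 = (35*(-6 + 6*sqrt(2)))*20 = (-210 + 210*sqrt(2))*20 = -4200 + 4200*sqrt(2)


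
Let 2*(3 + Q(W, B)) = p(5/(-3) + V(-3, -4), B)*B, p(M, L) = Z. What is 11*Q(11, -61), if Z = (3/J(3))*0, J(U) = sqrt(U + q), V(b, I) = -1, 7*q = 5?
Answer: -33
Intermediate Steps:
q = 5/7 (q = (1/7)*5 = 5/7 ≈ 0.71429)
J(U) = sqrt(5/7 + U) (J(U) = sqrt(U + 5/7) = sqrt(5/7 + U))
Z = 0 (Z = (3/((sqrt(35 + 49*3)/7)))*0 = (3/((sqrt(35 + 147)/7)))*0 = (3/((sqrt(182)/7)))*0 = (3*(sqrt(182)/26))*0 = (3*sqrt(182)/26)*0 = 0)
p(M, L) = 0
Q(W, B) = -3 (Q(W, B) = -3 + (0*B)/2 = -3 + (1/2)*0 = -3 + 0 = -3)
11*Q(11, -61) = 11*(-3) = -33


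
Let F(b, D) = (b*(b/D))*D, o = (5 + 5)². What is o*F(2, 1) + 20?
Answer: 420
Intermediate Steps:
o = 100 (o = 10² = 100)
F(b, D) = b² (F(b, D) = (b²/D)*D = b²)
o*F(2, 1) + 20 = 100*2² + 20 = 100*4 + 20 = 400 + 20 = 420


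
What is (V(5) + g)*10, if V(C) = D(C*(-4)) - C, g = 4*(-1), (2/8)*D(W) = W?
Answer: -890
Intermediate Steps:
D(W) = 4*W
g = -4
V(C) = -17*C (V(C) = 4*(C*(-4)) - C = 4*(-4*C) - C = -16*C - C = -17*C)
(V(5) + g)*10 = (-17*5 - 4)*10 = (-85 - 4)*10 = -89*10 = -890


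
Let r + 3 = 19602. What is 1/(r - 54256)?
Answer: -1/34657 ≈ -2.8854e-5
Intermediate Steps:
r = 19599 (r = -3 + 19602 = 19599)
1/(r - 54256) = 1/(19599 - 54256) = 1/(-34657) = -1/34657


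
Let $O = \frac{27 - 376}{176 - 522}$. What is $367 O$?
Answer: $\frac{128083}{346} \approx 370.18$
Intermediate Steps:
$O = \frac{349}{346}$ ($O = - \frac{349}{-346} = \left(-349\right) \left(- \frac{1}{346}\right) = \frac{349}{346} \approx 1.0087$)
$367 O = 367 \cdot \frac{349}{346} = \frac{128083}{346}$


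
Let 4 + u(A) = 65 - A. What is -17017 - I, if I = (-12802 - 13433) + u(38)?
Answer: 9195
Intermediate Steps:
u(A) = 61 - A (u(A) = -4 + (65 - A) = 61 - A)
I = -26212 (I = (-12802 - 13433) + (61 - 1*38) = -26235 + (61 - 38) = -26235 + 23 = -26212)
-17017 - I = -17017 - 1*(-26212) = -17017 + 26212 = 9195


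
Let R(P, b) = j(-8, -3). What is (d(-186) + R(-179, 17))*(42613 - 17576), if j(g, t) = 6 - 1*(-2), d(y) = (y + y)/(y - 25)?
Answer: 51576220/211 ≈ 2.4444e+5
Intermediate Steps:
d(y) = 2*y/(-25 + y) (d(y) = (2*y)/(-25 + y) = 2*y/(-25 + y))
j(g, t) = 8 (j(g, t) = 6 + 2 = 8)
R(P, b) = 8
(d(-186) + R(-179, 17))*(42613 - 17576) = (2*(-186)/(-25 - 186) + 8)*(42613 - 17576) = (2*(-186)/(-211) + 8)*25037 = (2*(-186)*(-1/211) + 8)*25037 = (372/211 + 8)*25037 = (2060/211)*25037 = 51576220/211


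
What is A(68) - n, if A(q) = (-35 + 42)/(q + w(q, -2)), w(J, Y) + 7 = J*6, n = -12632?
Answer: 846345/67 ≈ 12632.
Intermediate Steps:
w(J, Y) = -7 + 6*J (w(J, Y) = -7 + J*6 = -7 + 6*J)
A(q) = 7/(-7 + 7*q) (A(q) = (-35 + 42)/(q + (-7 + 6*q)) = 7/(-7 + 7*q))
A(68) - n = 1/(-1 + 68) - 1*(-12632) = 1/67 + 12632 = 846345/67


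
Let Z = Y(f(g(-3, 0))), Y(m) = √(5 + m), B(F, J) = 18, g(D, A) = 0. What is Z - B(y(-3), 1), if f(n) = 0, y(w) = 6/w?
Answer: -18 + √5 ≈ -15.764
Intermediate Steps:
Z = √5 (Z = √(5 + 0) = √5 ≈ 2.2361)
Z - B(y(-3), 1) = √5 - 1*18 = √5 - 18 = -18 + √5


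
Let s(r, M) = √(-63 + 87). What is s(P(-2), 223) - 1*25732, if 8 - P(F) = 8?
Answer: -25732 + 2*√6 ≈ -25727.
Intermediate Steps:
P(F) = 0 (P(F) = 8 - 1*8 = 8 - 8 = 0)
s(r, M) = 2*√6 (s(r, M) = √24 = 2*√6)
s(P(-2), 223) - 1*25732 = 2*√6 - 1*25732 = 2*√6 - 25732 = -25732 + 2*√6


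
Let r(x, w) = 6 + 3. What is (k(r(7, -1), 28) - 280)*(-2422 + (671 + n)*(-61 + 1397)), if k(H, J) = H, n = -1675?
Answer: 364160586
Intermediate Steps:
r(x, w) = 9
(k(r(7, -1), 28) - 280)*(-2422 + (671 + n)*(-61 + 1397)) = (9 - 280)*(-2422 + (671 - 1675)*(-61 + 1397)) = -271*(-2422 - 1004*1336) = -271*(-2422 - 1341344) = -271*(-1343766) = 364160586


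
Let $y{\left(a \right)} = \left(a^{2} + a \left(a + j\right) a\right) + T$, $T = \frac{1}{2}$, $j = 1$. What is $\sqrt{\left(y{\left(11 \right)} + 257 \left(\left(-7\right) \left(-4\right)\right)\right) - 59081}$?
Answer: $\frac{i \sqrt{201246}}{2} \approx 224.3 i$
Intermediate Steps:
$T = \frac{1}{2} \approx 0.5$
$y{\left(a \right)} = \frac{1}{2} + a^{2} + a^{2} \left(1 + a\right)$ ($y{\left(a \right)} = \left(a^{2} + a \left(a + 1\right) a\right) + \frac{1}{2} = \left(a^{2} + a \left(1 + a\right) a\right) + \frac{1}{2} = \left(a^{2} + a^{2} \left(1 + a\right)\right) + \frac{1}{2} = \frac{1}{2} + a^{2} + a^{2} \left(1 + a\right)$)
$\sqrt{\left(y{\left(11 \right)} + 257 \left(\left(-7\right) \left(-4\right)\right)\right) - 59081} = \sqrt{\left(\left(\frac{1}{2} + 11^{3} + 2 \cdot 11^{2}\right) + 257 \left(\left(-7\right) \left(-4\right)\right)\right) - 59081} = \sqrt{\left(\left(\frac{1}{2} + 1331 + 2 \cdot 121\right) + 257 \cdot 28\right) - 59081} = \sqrt{\left(\left(\frac{1}{2} + 1331 + 242\right) + 7196\right) - 59081} = \sqrt{\left(\frac{3147}{2} + 7196\right) - 59081} = \sqrt{\frac{17539}{2} - 59081} = \sqrt{- \frac{100623}{2}} = \frac{i \sqrt{201246}}{2}$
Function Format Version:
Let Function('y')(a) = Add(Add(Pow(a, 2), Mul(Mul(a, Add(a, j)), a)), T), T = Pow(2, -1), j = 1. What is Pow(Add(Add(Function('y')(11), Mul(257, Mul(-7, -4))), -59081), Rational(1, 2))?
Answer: Mul(Rational(1, 2), I, Pow(201246, Rational(1, 2))) ≈ Mul(224.30, I)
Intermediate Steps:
T = Rational(1, 2) ≈ 0.50000
Function('y')(a) = Add(Rational(1, 2), Pow(a, 2), Mul(Pow(a, 2), Add(1, a))) (Function('y')(a) = Add(Add(Pow(a, 2), Mul(Mul(a, Add(a, 1)), a)), Rational(1, 2)) = Add(Add(Pow(a, 2), Mul(Mul(a, Add(1, a)), a)), Rational(1, 2)) = Add(Add(Pow(a, 2), Mul(Pow(a, 2), Add(1, a))), Rational(1, 2)) = Add(Rational(1, 2), Pow(a, 2), Mul(Pow(a, 2), Add(1, a))))
Pow(Add(Add(Function('y')(11), Mul(257, Mul(-7, -4))), -59081), Rational(1, 2)) = Pow(Add(Add(Add(Rational(1, 2), Pow(11, 3), Mul(2, Pow(11, 2))), Mul(257, Mul(-7, -4))), -59081), Rational(1, 2)) = Pow(Add(Add(Add(Rational(1, 2), 1331, Mul(2, 121)), Mul(257, 28)), -59081), Rational(1, 2)) = Pow(Add(Add(Add(Rational(1, 2), 1331, 242), 7196), -59081), Rational(1, 2)) = Pow(Add(Add(Rational(3147, 2), 7196), -59081), Rational(1, 2)) = Pow(Add(Rational(17539, 2), -59081), Rational(1, 2)) = Pow(Rational(-100623, 2), Rational(1, 2)) = Mul(Rational(1, 2), I, Pow(201246, Rational(1, 2)))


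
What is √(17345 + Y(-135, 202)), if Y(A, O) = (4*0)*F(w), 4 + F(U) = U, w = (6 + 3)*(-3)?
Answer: √17345 ≈ 131.70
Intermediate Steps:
w = -27 (w = 9*(-3) = -27)
F(U) = -4 + U
Y(A, O) = 0 (Y(A, O) = (4*0)*(-4 - 27) = 0*(-31) = 0)
√(17345 + Y(-135, 202)) = √(17345 + 0) = √17345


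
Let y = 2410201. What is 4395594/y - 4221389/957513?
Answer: -5965557591467/2307798790113 ≈ -2.5850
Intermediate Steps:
4395594/y - 4221389/957513 = 4395594/2410201 - 4221389/957513 = -5965557591467/2307798790113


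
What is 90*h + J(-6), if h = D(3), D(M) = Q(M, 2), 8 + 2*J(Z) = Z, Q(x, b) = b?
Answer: 173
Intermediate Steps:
J(Z) = -4 + Z/2
D(M) = 2
h = 2
90*h + J(-6) = 90*2 + (-4 + (½)*(-6)) = 180 + (-4 - 3) = 180 - 7 = 173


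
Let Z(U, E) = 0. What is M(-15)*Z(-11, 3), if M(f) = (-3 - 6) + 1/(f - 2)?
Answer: 0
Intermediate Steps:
M(f) = -9 + 1/(-2 + f)
M(-15)*Z(-11, 3) = ((19 - 9*(-15))/(-2 - 15))*0 = ((19 + 135)/(-17))*0 = -1/17*154*0 = -154/17*0 = 0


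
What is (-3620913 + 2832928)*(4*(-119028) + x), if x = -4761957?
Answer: 4127519800965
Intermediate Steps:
(-3620913 + 2832928)*(4*(-119028) + x) = (-3620913 + 2832928)*(4*(-119028) - 4761957) = -787985*(-476112 - 4761957) = -787985*(-5238069) = 4127519800965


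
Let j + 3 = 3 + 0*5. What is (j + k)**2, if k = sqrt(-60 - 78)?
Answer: -138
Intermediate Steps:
j = 0 (j = -3 + (3 + 0*5) = -3 + (3 + 0) = -3 + 3 = 0)
k = I*sqrt(138) (k = sqrt(-138) = I*sqrt(138) ≈ 11.747*I)
(j + k)**2 = (0 + I*sqrt(138))**2 = (I*sqrt(138))**2 = -138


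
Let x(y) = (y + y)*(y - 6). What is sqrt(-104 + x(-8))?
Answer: 2*sqrt(30) ≈ 10.954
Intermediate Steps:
x(y) = 2*y*(-6 + y) (x(y) = (2*y)*(-6 + y) = 2*y*(-6 + y))
sqrt(-104 + x(-8)) = sqrt(-104 + 2*(-8)*(-6 - 8)) = sqrt(-104 + 2*(-8)*(-14)) = sqrt(-104 + 224) = sqrt(120) = 2*sqrt(30)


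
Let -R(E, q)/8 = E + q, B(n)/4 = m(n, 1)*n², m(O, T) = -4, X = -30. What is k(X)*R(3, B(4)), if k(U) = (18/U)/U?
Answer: 1012/25 ≈ 40.480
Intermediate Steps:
B(n) = -16*n² (B(n) = 4*(-4*n²) = -16*n²)
R(E, q) = -8*E - 8*q (R(E, q) = -8*(E + q) = -8*E - 8*q)
k(U) = 18/U²
k(X)*R(3, B(4)) = (18/(-30)²)*(-8*3 - (-128)*4²) = (18*(1/900))*(-24 - (-128)*16) = (-24 - 8*(-256))/50 = (-24 + 2048)/50 = (1/50)*2024 = 1012/25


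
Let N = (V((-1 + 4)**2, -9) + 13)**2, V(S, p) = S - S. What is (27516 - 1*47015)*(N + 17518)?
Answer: -344878813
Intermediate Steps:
V(S, p) = 0
N = 169 (N = (0 + 13)**2 = 13**2 = 169)
(27516 - 1*47015)*(N + 17518) = (27516 - 1*47015)*(169 + 17518) = (27516 - 47015)*17687 = -19499*17687 = -344878813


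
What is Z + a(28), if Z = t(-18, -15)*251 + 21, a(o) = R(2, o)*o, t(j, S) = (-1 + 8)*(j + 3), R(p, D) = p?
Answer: -26278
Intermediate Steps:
t(j, S) = 21 + 7*j (t(j, S) = 7*(3 + j) = 21 + 7*j)
a(o) = 2*o
Z = -26334 (Z = (21 + 7*(-18))*251 + 21 = (21 - 126)*251 + 21 = -105*251 + 21 = -26355 + 21 = -26334)
Z + a(28) = -26334 + 2*28 = -26334 + 56 = -26278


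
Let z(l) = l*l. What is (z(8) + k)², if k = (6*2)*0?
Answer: 4096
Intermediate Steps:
z(l) = l²
k = 0 (k = 12*0 = 0)
(z(8) + k)² = (8² + 0)² = (64 + 0)² = 64² = 4096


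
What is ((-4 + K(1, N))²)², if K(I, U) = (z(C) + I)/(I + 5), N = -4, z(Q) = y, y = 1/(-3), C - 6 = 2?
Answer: 1500625/6561 ≈ 228.72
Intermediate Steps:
C = 8 (C = 6 + 2 = 8)
y = -⅓ ≈ -0.33333
z(Q) = -⅓
K(I, U) = (-⅓ + I)/(5 + I) (K(I, U) = (-⅓ + I)/(I + 5) = (-⅓ + I)/(5 + I))
((-4 + K(1, N))²)² = ((-4 + (-⅓ + 1)/(5 + 1))²)² = ((-4 + (⅔)/6)²)² = ((-4 + (⅙)*(⅔))²)² = ((-4 + ⅑)²)² = ((-35/9)²)² = (1225/81)² = 1500625/6561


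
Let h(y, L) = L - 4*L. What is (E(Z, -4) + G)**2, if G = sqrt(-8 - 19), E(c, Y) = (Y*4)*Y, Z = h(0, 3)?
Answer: 4069 + 384*I*sqrt(3) ≈ 4069.0 + 665.11*I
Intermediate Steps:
h(y, L) = -3*L
Z = -9 (Z = -3*3 = -9)
E(c, Y) = 4*Y**2 (E(c, Y) = (4*Y)*Y = 4*Y**2)
G = 3*I*sqrt(3) (G = sqrt(-27) = 3*I*sqrt(3) ≈ 5.1962*I)
(E(Z, -4) + G)**2 = (4*(-4)**2 + 3*I*sqrt(3))**2 = (4*16 + 3*I*sqrt(3))**2 = (64 + 3*I*sqrt(3))**2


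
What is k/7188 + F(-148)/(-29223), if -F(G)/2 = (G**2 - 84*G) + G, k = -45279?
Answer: -92411281/23339436 ≈ -3.9594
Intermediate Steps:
F(G) = -2*G**2 + 166*G (F(G) = -2*((G**2 - 84*G) + G) = -2*(G**2 - 83*G) = -2*G**2 + 166*G)
k/7188 + F(-148)/(-29223) = -45279/7188 + (2*(-148)*(83 - 1*(-148)))/(-29223) = -45279*1/7188 + (2*(-148)*(83 + 148))*(-1/29223) = -15093/2396 + (2*(-148)*231)*(-1/29223) = -15093/2396 - 68376*(-1/29223) = -15093/2396 + 22792/9741 = -92411281/23339436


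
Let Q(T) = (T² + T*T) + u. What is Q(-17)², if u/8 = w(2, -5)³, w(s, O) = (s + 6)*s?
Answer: 1111955716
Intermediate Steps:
w(s, O) = s*(6 + s) (w(s, O) = (6 + s)*s = s*(6 + s))
u = 32768 (u = 8*(2*(6 + 2))³ = 8*(2*8)³ = 8*16³ = 8*4096 = 32768)
Q(T) = 32768 + 2*T² (Q(T) = (T² + T*T) + 32768 = (T² + T²) + 32768 = 2*T² + 32768 = 32768 + 2*T²)
Q(-17)² = (32768 + 2*(-17)²)² = (32768 + 2*289)² = (32768 + 578)² = 33346² = 1111955716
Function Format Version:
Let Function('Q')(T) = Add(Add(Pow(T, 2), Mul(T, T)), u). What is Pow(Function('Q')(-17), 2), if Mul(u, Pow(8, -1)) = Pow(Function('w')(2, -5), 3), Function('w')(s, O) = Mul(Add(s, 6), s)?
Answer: 1111955716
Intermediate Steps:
Function('w')(s, O) = Mul(s, Add(6, s)) (Function('w')(s, O) = Mul(Add(6, s), s) = Mul(s, Add(6, s)))
u = 32768 (u = Mul(8, Pow(Mul(2, Add(6, 2)), 3)) = Mul(8, Pow(Mul(2, 8), 3)) = Mul(8, Pow(16, 3)) = Mul(8, 4096) = 32768)
Function('Q')(T) = Add(32768, Mul(2, Pow(T, 2))) (Function('Q')(T) = Add(Add(Pow(T, 2), Mul(T, T)), 32768) = Add(Add(Pow(T, 2), Pow(T, 2)), 32768) = Add(Mul(2, Pow(T, 2)), 32768) = Add(32768, Mul(2, Pow(T, 2))))
Pow(Function('Q')(-17), 2) = Pow(Add(32768, Mul(2, Pow(-17, 2))), 2) = Pow(Add(32768, Mul(2, 289)), 2) = Pow(Add(32768, 578), 2) = Pow(33346, 2) = 1111955716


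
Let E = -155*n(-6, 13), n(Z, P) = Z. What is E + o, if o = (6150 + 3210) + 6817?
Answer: 17107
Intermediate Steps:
o = 16177 (o = 9360 + 6817 = 16177)
E = 930 (E = -155*(-6) = 930)
E + o = 930 + 16177 = 17107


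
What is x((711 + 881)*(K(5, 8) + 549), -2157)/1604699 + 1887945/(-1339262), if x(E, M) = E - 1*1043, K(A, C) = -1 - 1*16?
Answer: -1896700388493/2149112392138 ≈ -0.88255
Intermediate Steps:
K(A, C) = -17 (K(A, C) = -1 - 16 = -17)
x(E, M) = -1043 + E (x(E, M) = E - 1043 = -1043 + E)
x((711 + 881)*(K(5, 8) + 549), -2157)/1604699 + 1887945/(-1339262) = (-1043 + (711 + 881)*(-17 + 549))/1604699 + 1887945/(-1339262) = (-1043 + 1592*532)*(1/1604699) + 1887945*(-1/1339262) = (-1043 + 846944)*(1/1604699) - 1887945/1339262 = 845901*(1/1604699) - 1887945/1339262 = 845901/1604699 - 1887945/1339262 = -1896700388493/2149112392138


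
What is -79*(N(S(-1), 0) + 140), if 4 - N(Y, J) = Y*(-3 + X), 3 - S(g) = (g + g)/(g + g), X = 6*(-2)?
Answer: -13746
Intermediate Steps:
X = -12
S(g) = 2 (S(g) = 3 - (g + g)/(g + g) = 3 - 2*g/(2*g) = 3 - 2*g*1/(2*g) = 3 - 1*1 = 3 - 1 = 2)
N(Y, J) = 4 + 15*Y (N(Y, J) = 4 - Y*(-3 - 12) = 4 - Y*(-15) = 4 - (-15)*Y = 4 + 15*Y)
-79*(N(S(-1), 0) + 140) = -79*((4 + 15*2) + 140) = -79*((4 + 30) + 140) = -79*(34 + 140) = -79*174 = -13746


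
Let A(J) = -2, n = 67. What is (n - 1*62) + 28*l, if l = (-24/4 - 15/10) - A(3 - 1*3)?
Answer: -149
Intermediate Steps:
l = -11/2 (l = (-24/4 - 15/10) - 1*(-2) = (-24*¼ - 15*⅒) + 2 = (-6 - 3/2) + 2 = -15/2 + 2 = -11/2 ≈ -5.5000)
(n - 1*62) + 28*l = (67 - 1*62) + 28*(-11/2) = (67 - 62) - 154 = 5 - 154 = -149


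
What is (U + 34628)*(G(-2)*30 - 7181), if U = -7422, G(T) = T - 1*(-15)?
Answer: -184755946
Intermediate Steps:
G(T) = 15 + T (G(T) = T + 15 = 15 + T)
(U + 34628)*(G(-2)*30 - 7181) = (-7422 + 34628)*((15 - 2)*30 - 7181) = 27206*(13*30 - 7181) = 27206*(390 - 7181) = 27206*(-6791) = -184755946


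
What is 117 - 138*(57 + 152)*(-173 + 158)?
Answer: 432747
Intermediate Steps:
117 - 138*(57 + 152)*(-173 + 158) = 117 - 28842*(-15) = 117 - 138*(-3135) = 117 + 432630 = 432747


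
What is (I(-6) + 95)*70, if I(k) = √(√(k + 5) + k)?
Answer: 6650 + 70*√(-6 + I) ≈ 6664.2 + 172.05*I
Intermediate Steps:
I(k) = √(k + √(5 + k)) (I(k) = √(√(5 + k) + k) = √(k + √(5 + k)))
(I(-6) + 95)*70 = (√(-6 + √(5 - 6)) + 95)*70 = (√(-6 + √(-1)) + 95)*70 = (√(-6 + I) + 95)*70 = (95 + √(-6 + I))*70 = 6650 + 70*√(-6 + I)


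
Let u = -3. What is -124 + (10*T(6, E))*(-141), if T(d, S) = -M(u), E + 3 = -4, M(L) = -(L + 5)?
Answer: -2944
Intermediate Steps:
M(L) = -5 - L (M(L) = -(5 + L) = -5 - L)
E = -7 (E = -3 - 4 = -7)
T(d, S) = 2 (T(d, S) = -(-5 - 1*(-3)) = -(-5 + 3) = -1*(-2) = 2)
-124 + (10*T(6, E))*(-141) = -124 + (10*2)*(-141) = -124 + 20*(-141) = -124 - 2820 = -2944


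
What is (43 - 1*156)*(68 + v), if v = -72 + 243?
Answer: -27007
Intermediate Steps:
v = 171
(43 - 1*156)*(68 + v) = (43 - 1*156)*(68 + 171) = (43 - 156)*239 = -113*239 = -27007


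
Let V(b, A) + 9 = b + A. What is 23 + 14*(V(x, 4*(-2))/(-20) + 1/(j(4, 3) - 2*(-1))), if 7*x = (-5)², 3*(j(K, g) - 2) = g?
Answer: 176/5 ≈ 35.200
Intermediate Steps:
j(K, g) = 2 + g/3
x = 25/7 (x = (⅐)*(-5)² = (⅐)*25 = 25/7 ≈ 3.5714)
V(b, A) = -9 + A + b (V(b, A) = -9 + (b + A) = -9 + (A + b) = -9 + A + b)
23 + 14*(V(x, 4*(-2))/(-20) + 1/(j(4, 3) - 2*(-1))) = 23 + 14*((-9 + 4*(-2) + 25/7)/(-20) + 1/((2 + (⅓)*3) - 2*(-1))) = 23 + 14*((-9 - 8 + 25/7)*(-1/20) + 1/((2 + 1) + 2)) = 23 + 14*(-94/7*(-1/20) + 1/(3 + 2)) = 23 + 14*(47/70 + 1/5) = 23 + 14*(47/70 + 1*(⅕)) = 23 + 14*(47/70 + ⅕) = 23 + 14*(61/70) = 23 + 61/5 = 176/5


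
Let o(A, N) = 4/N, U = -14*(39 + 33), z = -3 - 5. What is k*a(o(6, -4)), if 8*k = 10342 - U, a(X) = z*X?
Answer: 11350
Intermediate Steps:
z = -8
U = -1008 (U = -14*72 = -1008)
a(X) = -8*X
k = 5675/4 (k = (10342 - 1*(-1008))/8 = (10342 + 1008)/8 = (1/8)*11350 = 5675/4 ≈ 1418.8)
k*a(o(6, -4)) = 5675*(-32/(-4))/4 = 5675*(-32*(-1)/4)/4 = 5675*(-8*(-1))/4 = (5675/4)*8 = 11350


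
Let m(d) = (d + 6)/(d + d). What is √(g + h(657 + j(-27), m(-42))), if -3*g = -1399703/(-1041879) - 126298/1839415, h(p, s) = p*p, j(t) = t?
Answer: √1457721806135635435934083860715/1916447860785 ≈ 630.00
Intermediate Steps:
m(d) = (6 + d)/(2*d) (m(d) = (6 + d)/((2*d)) = (6 + d)*(1/(2*d)) = (6 + d)/(2*d))
h(p, s) = p²
g = -2443047459803/5749343582355 (g = -(-1399703/(-1041879) - 126298/1839415)/3 = -(-1399703*(-1/1041879) - 126298*1/1839415)/3 = -(1399703/1041879 - 126298/1839415)/3 = -⅓*2443047459803/1916447860785 = -2443047459803/5749343582355 ≈ -0.42493)
√(g + h(657 + j(-27), m(-42))) = √(-2443047459803/5749343582355 + (657 - 27)²) = √(-2443047459803/5749343582355 + 630²) = √(-2443047459803/5749343582355 + 396900) = √(2281912024789239697/5749343582355) = √1457721806135635435934083860715/1916447860785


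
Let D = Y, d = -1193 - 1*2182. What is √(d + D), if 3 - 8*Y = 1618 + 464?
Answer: 9*I*√718/4 ≈ 60.29*I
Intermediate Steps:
d = -3375 (d = -1193 - 2182 = -3375)
Y = -2079/8 (Y = 3/8 - (1618 + 464)/8 = 3/8 - ⅛*2082 = 3/8 - 1041/4 = -2079/8 ≈ -259.88)
D = -2079/8 ≈ -259.88
√(d + D) = √(-3375 - 2079/8) = √(-29079/8) = 9*I*√718/4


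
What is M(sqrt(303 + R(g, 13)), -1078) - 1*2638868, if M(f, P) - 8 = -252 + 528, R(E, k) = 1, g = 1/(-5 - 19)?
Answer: -2638584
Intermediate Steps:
g = -1/24 (g = 1/(-24) = -1/24 ≈ -0.041667)
M(f, P) = 284 (M(f, P) = 8 + (-252 + 528) = 8 + 276 = 284)
M(sqrt(303 + R(g, 13)), -1078) - 1*2638868 = 284 - 1*2638868 = 284 - 2638868 = -2638584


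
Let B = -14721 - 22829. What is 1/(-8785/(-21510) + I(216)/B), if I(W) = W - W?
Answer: 4302/1757 ≈ 2.4485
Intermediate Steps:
B = -37550
I(W) = 0
1/(-8785/(-21510) + I(216)/B) = 1/(-8785/(-21510) + 0/(-37550)) = 1/(-8785*(-1/21510) + 0*(-1/37550)) = 1/(1757/4302 + 0) = 1/(1757/4302) = 4302/1757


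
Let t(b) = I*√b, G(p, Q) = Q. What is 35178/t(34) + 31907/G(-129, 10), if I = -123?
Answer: 31907/10 - 143*√34/17 ≈ 3141.7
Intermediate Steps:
t(b) = -123*√b
35178/t(34) + 31907/G(-129, 10) = 35178/((-123*√34)) + 31907/10 = 35178*(-√34/4182) + 31907*(⅒) = -143*√34/17 + 31907/10 = 31907/10 - 143*√34/17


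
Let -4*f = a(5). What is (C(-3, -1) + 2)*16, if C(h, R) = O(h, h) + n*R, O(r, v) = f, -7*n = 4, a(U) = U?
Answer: 148/7 ≈ 21.143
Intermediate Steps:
f = -5/4 (f = -1/4*5 = -5/4 ≈ -1.2500)
n = -4/7 (n = -1/7*4 = -4/7 ≈ -0.57143)
O(r, v) = -5/4
C(h, R) = -5/4 - 4*R/7
(C(-3, -1) + 2)*16 = ((-5/4 - 4/7*(-1)) + 2)*16 = ((-5/4 + 4/7) + 2)*16 = (-19/28 + 2)*16 = (37/28)*16 = 148/7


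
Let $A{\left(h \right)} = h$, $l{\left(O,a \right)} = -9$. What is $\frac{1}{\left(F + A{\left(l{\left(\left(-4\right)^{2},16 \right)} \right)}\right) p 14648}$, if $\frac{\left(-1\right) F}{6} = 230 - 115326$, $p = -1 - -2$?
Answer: $\frac{1}{10115425416} \approx 9.8859 \cdot 10^{-11}$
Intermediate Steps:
$p = 1$ ($p = -1 + 2 = 1$)
$F = 690576$ ($F = - 6 \left(230 - 115326\right) = \left(-6\right) \left(-115096\right) = 690576$)
$\frac{1}{\left(F + A{\left(l{\left(\left(-4\right)^{2},16 \right)} \right)}\right) p 14648} = \frac{1}{\left(690576 - 9\right) 1 \cdot 14648} = \frac{1}{690567 \cdot 14648} = \frac{1}{690567} \cdot \frac{1}{14648} = \frac{1}{10115425416}$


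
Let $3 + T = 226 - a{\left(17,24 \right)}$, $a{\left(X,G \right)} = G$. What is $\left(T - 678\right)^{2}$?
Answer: $229441$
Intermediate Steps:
$T = 199$ ($T = -3 + \left(226 - 24\right) = -3 + 202 = 199$)
$\left(T - 678\right)^{2} = \left(199 - 678\right)^{2} = \left(-479\right)^{2} = 229441$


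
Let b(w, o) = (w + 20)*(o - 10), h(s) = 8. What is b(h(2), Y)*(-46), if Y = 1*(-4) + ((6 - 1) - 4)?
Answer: 16744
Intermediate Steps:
Y = -3 (Y = -4 + (5 - 4) = -4 + 1 = -3)
b(w, o) = (-10 + o)*(20 + w) (b(w, o) = (20 + w)*(-10 + o) = (-10 + o)*(20 + w))
b(h(2), Y)*(-46) = (-200 - 10*8 + 20*(-3) - 3*8)*(-46) = (-200 - 80 - 60 - 24)*(-46) = -364*(-46) = 16744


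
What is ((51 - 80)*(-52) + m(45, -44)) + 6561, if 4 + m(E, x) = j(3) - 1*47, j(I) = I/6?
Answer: 16037/2 ≈ 8018.5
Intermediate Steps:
j(I) = I/6 (j(I) = I*(⅙) = I/6)
m(E, x) = -101/2 (m(E, x) = -4 + ((⅙)*3 - 1*47) = -4 + (½ - 47) = -4 - 93/2 = -101/2)
((51 - 80)*(-52) + m(45, -44)) + 6561 = ((51 - 80)*(-52) - 101/2) + 6561 = (-29*(-52) - 101/2) + 6561 = (1508 - 101/2) + 6561 = 2915/2 + 6561 = 16037/2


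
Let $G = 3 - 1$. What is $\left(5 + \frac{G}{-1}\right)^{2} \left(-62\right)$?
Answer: $-558$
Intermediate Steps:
$G = 2$
$\left(5 + \frac{G}{-1}\right)^{2} \left(-62\right) = \left(5 + \frac{2}{-1}\right)^{2} \left(-62\right) = \left(5 + 2 \left(-1\right)\right)^{2} \left(-62\right) = \left(5 - 2\right)^{2} \left(-62\right) = 3^{2} \left(-62\right) = 9 \left(-62\right) = -558$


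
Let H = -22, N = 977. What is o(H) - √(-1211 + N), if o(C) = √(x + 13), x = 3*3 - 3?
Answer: √19 - 3*I*√26 ≈ 4.3589 - 15.297*I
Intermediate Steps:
x = 6 (x = 9 - 3 = 6)
o(C) = √19 (o(C) = √(6 + 13) = √19)
o(H) - √(-1211 + N) = √19 - √(-1211 + 977) = √19 - √(-234) = √19 - 3*I*√26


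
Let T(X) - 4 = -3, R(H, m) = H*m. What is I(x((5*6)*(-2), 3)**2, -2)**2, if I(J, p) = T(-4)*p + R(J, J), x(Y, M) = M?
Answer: 6241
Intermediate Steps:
T(X) = 1 (T(X) = 4 - 3 = 1)
I(J, p) = p + J**2 (I(J, p) = 1*p + J*J = p + J**2)
I(x((5*6)*(-2), 3)**2, -2)**2 = (-2 + (3**2)**2)**2 = (-2 + 9**2)**2 = (-2 + 81)**2 = 79**2 = 6241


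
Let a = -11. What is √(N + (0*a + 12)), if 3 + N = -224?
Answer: I*√215 ≈ 14.663*I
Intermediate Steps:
N = -227 (N = -3 - 224 = -227)
√(N + (0*a + 12)) = √(-227 + (0*(-11) + 12)) = √(-227 + (0 + 12)) = √(-227 + 12) = √(-215) = I*√215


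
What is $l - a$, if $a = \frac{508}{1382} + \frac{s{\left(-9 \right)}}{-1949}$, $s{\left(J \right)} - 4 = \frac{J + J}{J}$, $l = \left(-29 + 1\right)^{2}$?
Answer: $\frac{1055368156}{1346759} \approx 783.64$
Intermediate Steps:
$l = 784$ ($l = \left(-28\right)^{2} = 784$)
$s{\left(J \right)} = 6$ ($s{\left(J \right)} = 4 + \frac{J + J}{J} = 4 + \frac{2 J}{J} = 4 + 2 = 6$)
$a = \frac{490900}{1346759}$ ($a = \frac{508}{1382} + \frac{6}{-1949} = 508 \cdot \frac{1}{1382} + 6 \left(- \frac{1}{1949}\right) = \frac{254}{691} - \frac{6}{1949} = \frac{490900}{1346759} \approx 0.3645$)
$l - a = 784 - \frac{490900}{1346759} = \frac{1055368156}{1346759}$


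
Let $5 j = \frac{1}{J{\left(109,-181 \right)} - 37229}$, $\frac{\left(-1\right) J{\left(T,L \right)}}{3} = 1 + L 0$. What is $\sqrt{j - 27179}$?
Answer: $\frac{i \sqrt{58868942128035}}{46540} \approx 164.86 i$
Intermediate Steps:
$J{\left(T,L \right)} = -3$ ($J{\left(T,L \right)} = - 3 \left(1 + L 0\right) = - 3 \left(1 + 0\right) = \left(-3\right) 1 = -3$)
$j = - \frac{1}{186160}$ ($j = \frac{1}{5 \left(-3 - 37229\right)} = \frac{1}{5 \left(-37232\right)} = \frac{1}{5} \left(- \frac{1}{37232}\right) = - \frac{1}{186160} \approx -5.3717 \cdot 10^{-6}$)
$\sqrt{j - 27179} = \sqrt{- \frac{1}{186160} - 27179} = \sqrt{- \frac{5059642641}{186160}} = \frac{i \sqrt{58868942128035}}{46540}$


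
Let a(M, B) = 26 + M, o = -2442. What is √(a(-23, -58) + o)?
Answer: 3*I*√271 ≈ 49.386*I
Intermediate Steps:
√(a(-23, -58) + o) = √((26 - 23) - 2442) = √(3 - 2442) = √(-2439) = 3*I*√271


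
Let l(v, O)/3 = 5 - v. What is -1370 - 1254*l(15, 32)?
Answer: 36250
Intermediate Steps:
l(v, O) = 15 - 3*v (l(v, O) = 3*(5 - v) = 15 - 3*v)
-1370 - 1254*l(15, 32) = -1370 - 1254*(15 - 3*15) = -1370 - 1254*(15 - 45) = -1370 - 1254*(-30) = -1370 + 37620 = 36250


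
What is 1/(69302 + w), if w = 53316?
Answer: 1/122618 ≈ 8.1554e-6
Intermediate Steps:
1/(69302 + w) = 1/(69302 + 53316) = 1/122618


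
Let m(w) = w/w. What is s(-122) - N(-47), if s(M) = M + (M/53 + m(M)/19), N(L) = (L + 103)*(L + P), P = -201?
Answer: 13860097/1007 ≈ 13764.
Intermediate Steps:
m(w) = 1
N(L) = (-201 + L)*(103 + L) (N(L) = (L + 103)*(L - 201) = (103 + L)*(-201 + L) = (-201 + L)*(103 + L))
s(M) = 1/19 + 54*M/53 (s(M) = M + (M/53 + 1/19) = M + (1/19 + M/53) = 1/19 + 54*M/53)
s(-122) - N(-47) = (1/19 + (54/53)*(-122)) - (-20703 + (-47)² - 98*(-47)) = (1/19 - 6588/53) - (-20703 + 2209 + 4606) = -125119/1007 - 1*(-13888) = -125119/1007 + 13888 = 13860097/1007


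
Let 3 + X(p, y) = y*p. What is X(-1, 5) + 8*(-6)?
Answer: -56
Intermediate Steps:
X(p, y) = -3 + p*y (X(p, y) = -3 + y*p = -3 + p*y)
X(-1, 5) + 8*(-6) = (-3 - 1*5) + 8*(-6) = (-3 - 5) - 48 = -8 - 48 = -56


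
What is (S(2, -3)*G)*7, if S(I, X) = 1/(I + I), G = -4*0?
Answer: 0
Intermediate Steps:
G = 0
S(I, X) = 1/(2*I)
(S(2, -3)*G)*7 = (((½)/2)*0)*7 = (((½)*(½))*0)*7 = ((¼)*0)*7 = 0*7 = 0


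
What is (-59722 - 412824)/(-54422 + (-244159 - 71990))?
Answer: 472546/370571 ≈ 1.2752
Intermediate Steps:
(-59722 - 412824)/(-54422 + (-244159 - 71990)) = -472546/(-54422 - 316149) = -472546/(-370571) = -472546*(-1/370571) = 472546/370571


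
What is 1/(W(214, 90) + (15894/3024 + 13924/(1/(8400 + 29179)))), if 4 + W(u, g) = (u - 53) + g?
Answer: 168/87906041707 ≈ 1.9111e-9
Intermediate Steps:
W(u, g) = -57 + g + u (W(u, g) = -4 + ((u - 53) + g) = -4 + ((-53 + u) + g) = -4 + (-53 + g + u) = -57 + g + u)
1/(W(214, 90) + (15894/3024 + 13924/(1/(8400 + 29179)))) = 1/((-57 + 90 + 214) + (15894/3024 + 13924/(1/(8400 + 29179)))) = 1/(247 + (15894*(1/3024) + 13924/(1/37579))) = 1/(247 + (883/168 + 13924/(1/37579))) = 1/(247 + (883/168 + 13924*37579)) = 1/(247 + (883/168 + 523249996)) = 1/(247 + 87906000211/168) = 1/(87906041707/168) = 168/87906041707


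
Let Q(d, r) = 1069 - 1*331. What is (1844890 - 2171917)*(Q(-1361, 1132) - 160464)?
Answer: 52234714602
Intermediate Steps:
Q(d, r) = 738 (Q(d, r) = 1069 - 331 = 738)
(1844890 - 2171917)*(Q(-1361, 1132) - 160464) = (1844890 - 2171917)*(738 - 160464) = -327027*(-159726) = 52234714602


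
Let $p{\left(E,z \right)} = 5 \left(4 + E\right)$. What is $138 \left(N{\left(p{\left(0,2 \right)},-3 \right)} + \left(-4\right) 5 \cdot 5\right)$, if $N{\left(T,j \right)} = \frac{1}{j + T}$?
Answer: $- \frac{234462}{17} \approx -13792.0$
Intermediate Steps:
$p{\left(E,z \right)} = 20 + 5 E$
$N{\left(T,j \right)} = \frac{1}{T + j}$
$138 \left(N{\left(p{\left(0,2 \right)},-3 \right)} + \left(-4\right) 5 \cdot 5\right) = 138 \left(\frac{1}{\left(20 + 5 \cdot 0\right) - 3} + \left(-4\right) 5 \cdot 5\right) = 138 \left(\frac{1}{\left(20 + 0\right) - 3} - 100\right) = 138 \left(\frac{1}{20 - 3} - 100\right) = 138 \left(\frac{1}{17} - 100\right) = 138 \left(- \frac{1699}{17}\right) = - \frac{234462}{17}$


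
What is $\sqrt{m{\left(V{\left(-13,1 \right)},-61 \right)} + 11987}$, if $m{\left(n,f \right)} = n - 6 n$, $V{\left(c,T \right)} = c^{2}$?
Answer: $3 \sqrt{1238} \approx 105.56$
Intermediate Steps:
$m{\left(n,f \right)} = - 5 n$
$\sqrt{m{\left(V{\left(-13,1 \right)},-61 \right)} + 11987} = \sqrt{- 5 \left(-13\right)^{2} + 11987} = \sqrt{\left(-5\right) 169 + 11987} = \sqrt{-845 + 11987} = \sqrt{11142} = 3 \sqrt{1238}$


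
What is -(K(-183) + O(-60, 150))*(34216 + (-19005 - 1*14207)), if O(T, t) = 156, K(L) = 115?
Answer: -272084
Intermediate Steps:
-(K(-183) + O(-60, 150))*(34216 + (-19005 - 1*14207)) = -(115 + 156)*(34216 + (-19005 - 1*14207)) = -271*(34216 + (-19005 - 14207)) = -271*(34216 - 33212) = -271*1004 = -1*272084 = -272084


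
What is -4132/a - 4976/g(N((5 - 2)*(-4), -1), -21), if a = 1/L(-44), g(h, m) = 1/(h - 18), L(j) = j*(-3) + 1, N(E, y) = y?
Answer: -455012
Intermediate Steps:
L(j) = 1 - 3*j (L(j) = -3*j + 1 = 1 - 3*j)
g(h, m) = 1/(-18 + h)
a = 1/133 (a = 1/(1 - 3*(-44)) = 1/(1 + 132) = 1/133 ≈ 0.0075188)
-4132/a - 4976/g(N((5 - 2)*(-4), -1), -21) = -4132/1/133 - 4976/(1/(-18 - 1)) = -4132*133 - 4976/(1/(-19)) = -549556 - 4976/(-1/19) = -549556 - 4976*(-19) = -549556 + 94544 = -455012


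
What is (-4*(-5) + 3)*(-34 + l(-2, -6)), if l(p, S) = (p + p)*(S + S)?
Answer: 322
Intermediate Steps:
l(p, S) = 4*S*p (l(p, S) = (2*p)*(2*S) = 4*S*p)
(-4*(-5) + 3)*(-34 + l(-2, -6)) = (-4*(-5) + 3)*(-34 + 4*(-6)*(-2)) = (20 + 3)*(-34 + 48) = 23*14 = 322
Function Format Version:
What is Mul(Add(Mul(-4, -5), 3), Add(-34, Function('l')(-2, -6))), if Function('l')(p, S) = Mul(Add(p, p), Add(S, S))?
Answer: 322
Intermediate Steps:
Function('l')(p, S) = Mul(4, S, p) (Function('l')(p, S) = Mul(Mul(2, p), Mul(2, S)) = Mul(4, S, p))
Mul(Add(Mul(-4, -5), 3), Add(-34, Function('l')(-2, -6))) = Mul(Add(Mul(-4, -5), 3), Add(-34, Mul(4, -6, -2))) = Mul(Add(20, 3), Add(-34, 48)) = Mul(23, 14) = 322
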